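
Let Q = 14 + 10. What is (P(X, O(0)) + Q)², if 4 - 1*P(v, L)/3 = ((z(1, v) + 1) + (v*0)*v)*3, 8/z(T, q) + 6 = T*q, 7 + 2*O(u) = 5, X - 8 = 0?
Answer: 81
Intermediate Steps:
X = 8 (X = 8 + 0 = 8)
O(u) = -1 (O(u) = -7/2 + (½)*5 = -7/2 + 5/2 = -1)
Q = 24
z(T, q) = 8/(-6 + T*q)
P(v, L) = 3 - 72/(-6 + v) (P(v, L) = 12 - 3*((8/(-6 + 1*v) + 1) + (v*0)*v)*3 = 12 - 3*((8/(-6 + v) + 1) + 0*v)*3 = 12 - 3*((1 + 8/(-6 + v)) + 0)*3 = 12 - 3*(1 + 8/(-6 + v))*3 = 12 - 3*(3 + 24/(-6 + v)) = 12 + (-9 - 72/(-6 + v)) = 3 - 72/(-6 + v))
(P(X, O(0)) + Q)² = (3*(-30 + 8)/(-6 + 8) + 24)² = (3*(-22)/2 + 24)² = (3*(½)*(-22) + 24)² = (-33 + 24)² = (-9)² = 81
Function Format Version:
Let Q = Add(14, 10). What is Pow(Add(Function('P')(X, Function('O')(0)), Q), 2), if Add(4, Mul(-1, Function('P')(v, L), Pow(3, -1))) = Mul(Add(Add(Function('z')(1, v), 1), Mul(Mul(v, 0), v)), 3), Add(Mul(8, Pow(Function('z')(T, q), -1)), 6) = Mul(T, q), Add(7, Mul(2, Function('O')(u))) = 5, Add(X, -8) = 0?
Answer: 81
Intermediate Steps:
X = 8 (X = Add(8, 0) = 8)
Function('O')(u) = -1 (Function('O')(u) = Add(Rational(-7, 2), Mul(Rational(1, 2), 5)) = Add(Rational(-7, 2), Rational(5, 2)) = -1)
Q = 24
Function('z')(T, q) = Mul(8, Pow(Add(-6, Mul(T, q)), -1))
Function('P')(v, L) = Add(3, Mul(-72, Pow(Add(-6, v), -1))) (Function('P')(v, L) = Add(12, Mul(-3, Mul(Add(Add(Mul(8, Pow(Add(-6, Mul(1, v)), -1)), 1), Mul(Mul(v, 0), v)), 3))) = Add(12, Mul(-3, Mul(Add(Add(Mul(8, Pow(Add(-6, v), -1)), 1), Mul(0, v)), 3))) = Add(12, Mul(-3, Mul(Add(Add(1, Mul(8, Pow(Add(-6, v), -1))), 0), 3))) = Add(12, Mul(-3, Mul(Add(1, Mul(8, Pow(Add(-6, v), -1))), 3))) = Add(12, Mul(-3, Add(3, Mul(24, Pow(Add(-6, v), -1))))) = Add(12, Add(-9, Mul(-72, Pow(Add(-6, v), -1)))) = Add(3, Mul(-72, Pow(Add(-6, v), -1))))
Pow(Add(Function('P')(X, Function('O')(0)), Q), 2) = Pow(Add(Mul(3, Pow(Add(-6, 8), -1), Add(-30, 8)), 24), 2) = Pow(Add(Mul(3, Pow(2, -1), -22), 24), 2) = Pow(Add(Mul(3, Rational(1, 2), -22), 24), 2) = Pow(Add(-33, 24), 2) = Pow(-9, 2) = 81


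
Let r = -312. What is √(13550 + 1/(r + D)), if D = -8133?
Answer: 7*√19721616945/8445 ≈ 116.40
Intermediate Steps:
√(13550 + 1/(r + D)) = √(13550 + 1/(-312 - 8133)) = √(13550 + 1/(-8445)) = √(13550 - 1/8445) = √(114429749/8445) = 7*√19721616945/8445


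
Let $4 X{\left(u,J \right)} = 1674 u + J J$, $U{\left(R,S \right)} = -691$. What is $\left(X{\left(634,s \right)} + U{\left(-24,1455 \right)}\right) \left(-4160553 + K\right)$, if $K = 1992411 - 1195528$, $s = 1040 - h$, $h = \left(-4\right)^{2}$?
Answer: $-1771920809940$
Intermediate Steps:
$h = 16$
$s = 1024$ ($s = 1040 - 16 = 1024$)
$K = 796883$ ($K = 1992411 - 1195528 = 796883$)
$X{\left(u,J \right)} = \frac{J^{2}}{4} + \frac{837 u}{2}$ ($X{\left(u,J \right)} = \frac{1674 u + J J}{4} = \frac{1674 u + J^{2}}{4} = \frac{J^{2} + 1674 u}{4} = \frac{J^{2}}{4} + \frac{837 u}{2}$)
$\left(X{\left(634,s \right)} + U{\left(-24,1455 \right)}\right) \left(-4160553 + K\right) = \left(\left(\frac{1024^{2}}{4} + \frac{837}{2} \cdot 634\right) - 691\right) \left(-4160553 + 796883\right) = \left(\left(\frac{1}{4} \cdot 1048576 + 265329\right) - 691\right) \left(-3363670\right) = \left(\left(262144 + 265329\right) - 691\right) \left(-3363670\right) = \left(527473 - 691\right) \left(-3363670\right) = 526782 \left(-3363670\right) = -1771920809940$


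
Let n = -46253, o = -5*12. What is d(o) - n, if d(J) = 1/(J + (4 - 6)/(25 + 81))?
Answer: 147130740/3181 ≈ 46253.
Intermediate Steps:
o = -60
d(J) = 1/(-1/53 + J) (d(J) = 1/(J - 2/106) = 1/(J - 2*1/106) = 1/(J - 1/53) = 1/(-1/53 + J))
d(o) - n = 53/(-1 + 53*(-60)) - 1*(-46253) = 53/(-1 - 3180) + 46253 = 53/(-3181) + 46253 = 53*(-1/3181) + 46253 = -53/3181 + 46253 = 147130740/3181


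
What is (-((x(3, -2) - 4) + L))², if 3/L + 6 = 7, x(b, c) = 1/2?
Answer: ¼ ≈ 0.25000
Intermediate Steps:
x(b, c) = ½
L = 3 (L = 3/(-6 + 7) = 3/1 = 3*1 = 3)
(-((x(3, -2) - 4) + L))² = (-((½ - 4) + 3))² = (-(-7/2 + 3))² = (-1*(-½))² = (½)² = ¼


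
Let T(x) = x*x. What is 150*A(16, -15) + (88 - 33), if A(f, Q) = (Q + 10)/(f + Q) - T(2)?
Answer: -1295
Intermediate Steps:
T(x) = x²
A(f, Q) = -4 + (10 + Q)/(Q + f) (A(f, Q) = (Q + 10)/(f + Q) - 1*2² = (10 + Q)/(Q + f) - 1*4 = (10 + Q)/(Q + f) - 4 = -4 + (10 + Q)/(Q + f))
150*A(16, -15) + (88 - 33) = 150*((10 - 4*16 - 3*(-15))/(-15 + 16)) + (88 - 33) = 150*((10 - 64 + 45)/1) + 55 = 150*(1*(-9)) + 55 = 150*(-9) + 55 = -1350 + 55 = -1295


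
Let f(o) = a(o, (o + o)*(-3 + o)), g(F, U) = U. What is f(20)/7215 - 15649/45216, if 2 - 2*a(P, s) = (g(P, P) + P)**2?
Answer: -49678373/108744480 ≈ -0.45684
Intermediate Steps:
a(P, s) = 1 - 2*P**2 (a(P, s) = 1 - (P + P)**2/2 = 1 - 4*P**2/2 = 1 - 2*P**2)
f(o) = 1 - 2*o**2
f(20)/7215 - 15649/45216 = (1 - 2*20**2)/7215 - 15649/45216 = (1 - 2*400)*(1/7215) - 15649*1/45216 = (1 - 800)*(1/7215) - 15649/45216 = -799*1/7215 - 15649/45216 = -799/7215 - 15649/45216 = -49678373/108744480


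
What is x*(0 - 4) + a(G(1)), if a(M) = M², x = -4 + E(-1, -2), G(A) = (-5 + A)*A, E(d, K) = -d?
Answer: 28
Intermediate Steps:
G(A) = A*(-5 + A)
x = -3 (x = -4 - 1*(-1) = -4 + 1 = -3)
x*(0 - 4) + a(G(1)) = -3*(0 - 4) + (1*(-5 + 1))² = -3*(-4) + (1*(-4))² = 12 + (-4)² = 12 + 16 = 28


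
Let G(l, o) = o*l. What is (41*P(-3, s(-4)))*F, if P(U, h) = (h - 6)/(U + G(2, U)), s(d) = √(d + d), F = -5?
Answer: -410/3 + 410*I*√2/9 ≈ -136.67 + 64.425*I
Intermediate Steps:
G(l, o) = l*o
s(d) = √2*√d (s(d) = √(2*d) = √2*√d)
P(U, h) = (-6 + h)/(3*U) (P(U, h) = (h - 6)/(U + 2*U) = (-6 + h)/((3*U)) = (-6 + h)*(1/(3*U)) = (-6 + h)/(3*U))
(41*P(-3, s(-4)))*F = (41*((⅓)*(-6 + √2*√(-4))/(-3)))*(-5) = (41*((⅓)*(-⅓)*(-6 + √2*(2*I))))*(-5) = (41*((⅓)*(-⅓)*(-6 + 2*I*√2)))*(-5) = (41*(⅔ - 2*I*√2/9))*(-5) = (82/3 - 82*I*√2/9)*(-5) = -410/3 + 410*I*√2/9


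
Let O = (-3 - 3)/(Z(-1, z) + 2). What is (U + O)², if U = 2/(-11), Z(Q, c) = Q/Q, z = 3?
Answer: 576/121 ≈ 4.7603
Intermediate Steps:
Z(Q, c) = 1
U = -2/11 (U = 2*(-1/11) = -2/11 ≈ -0.18182)
O = -2 (O = (-3 - 3)/(1 + 2) = -6/3 = -6*⅓ = -2)
(U + O)² = (-2/11 - 2)² = (-24/11)² = 576/121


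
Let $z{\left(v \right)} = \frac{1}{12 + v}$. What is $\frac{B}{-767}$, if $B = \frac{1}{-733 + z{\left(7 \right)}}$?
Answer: $\frac{19}{10681242} \approx 1.7788 \cdot 10^{-6}$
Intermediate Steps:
$B = - \frac{19}{13926}$ ($B = \frac{1}{-733 + \frac{1}{12 + 7}} = \frac{1}{-733 + \frac{1}{19}} = \frac{1}{- \frac{13926}{19}} = - \frac{19}{13926} \approx -0.0013644$)
$\frac{B}{-767} = - \frac{19}{13926 \left(-767\right)} = \left(- \frac{19}{13926}\right) \left(- \frac{1}{767}\right) = \frac{19}{10681242}$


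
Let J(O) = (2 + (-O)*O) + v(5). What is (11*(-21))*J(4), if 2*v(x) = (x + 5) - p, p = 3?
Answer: 4851/2 ≈ 2425.5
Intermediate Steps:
v(x) = 1 + x/2 (v(x) = ((x + 5) - 1*3)/2 = ((5 + x) - 3)/2 = (2 + x)/2 = 1 + x/2)
J(O) = 11/2 - O² (J(O) = (2 + (-O)*O) + (1 + (½)*5) = (2 - O²) + (1 + 5/2) = (2 - O²) + 7/2 = 11/2 - O²)
(11*(-21))*J(4) = (11*(-21))*(11/2 - 1*4²) = -231*(11/2 - 1*16) = -231*(11/2 - 16) = -231*(-21/2) = 4851/2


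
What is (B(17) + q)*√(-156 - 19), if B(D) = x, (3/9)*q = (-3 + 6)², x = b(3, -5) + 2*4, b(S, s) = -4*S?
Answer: 115*I*√7 ≈ 304.26*I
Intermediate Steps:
x = -4 (x = -4*3 + 2*4 = -12 + 8 = -4)
q = 27 (q = 3*(-3 + 6)² = 3*3² = 3*9 = 27)
B(D) = -4
(B(17) + q)*√(-156 - 19) = (-4 + 27)*√(-156 - 19) = 23*√(-175) = 23*(5*I*√7) = 115*I*√7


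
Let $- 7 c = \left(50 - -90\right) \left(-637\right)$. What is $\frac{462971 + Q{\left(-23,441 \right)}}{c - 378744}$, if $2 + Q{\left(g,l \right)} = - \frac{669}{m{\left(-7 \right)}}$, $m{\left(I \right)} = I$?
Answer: $- \frac{810363}{640507} \approx -1.2652$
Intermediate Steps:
$c = 12740$ ($c = - \frac{\left(50 - -90\right) \left(-637\right)}{7} = - \frac{\left(50 + 90\right) \left(-637\right)}{7} = - \frac{140 \left(-637\right)}{7} = \left(- \frac{1}{7}\right) \left(-89180\right) = 12740$)
$Q{\left(g,l \right)} = \frac{655}{7}$ ($Q{\left(g,l \right)} = -2 - \frac{669}{-7} = -2 - - \frac{669}{7} = -2 + \frac{669}{7} = \frac{655}{7}$)
$\frac{462971 + Q{\left(-23,441 \right)}}{c - 378744} = \frac{462971 + \frac{655}{7}}{12740 - 378744} = \frac{3241452}{7 \left(-366004\right)} = \frac{3241452}{7} \left(- \frac{1}{366004}\right) = - \frac{810363}{640507}$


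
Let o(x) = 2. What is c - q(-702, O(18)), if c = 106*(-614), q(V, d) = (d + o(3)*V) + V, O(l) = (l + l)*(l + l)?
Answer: -64274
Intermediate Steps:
O(l) = 4*l**2 (O(l) = (2*l)*(2*l) = 4*l**2)
q(V, d) = d + 3*V (q(V, d) = (d + 2*V) + V = d + 3*V)
c = -65084
c - q(-702, O(18)) = -65084 - (4*18**2 + 3*(-702)) = -65084 - (4*324 - 2106) = -65084 - (1296 - 2106) = -65084 - 1*(-810) = -65084 + 810 = -64274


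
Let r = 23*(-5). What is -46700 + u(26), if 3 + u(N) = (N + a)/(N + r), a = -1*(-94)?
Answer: -4156687/89 ≈ -46704.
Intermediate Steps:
r = -115
a = 94
u(N) = -3 + (94 + N)/(-115 + N) (u(N) = -3 + (N + 94)/(N - 115) = -3 + (94 + N)/(-115 + N))
-46700 + u(26) = -46700 + (439 - 2*26)/(-115 + 26) = -46700 + (439 - 52)/(-89) = -46700 - 1/89*387 = -46700 - 387/89 = -4156687/89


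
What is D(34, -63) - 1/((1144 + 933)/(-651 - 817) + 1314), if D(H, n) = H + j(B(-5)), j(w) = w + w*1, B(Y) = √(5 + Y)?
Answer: 65512282/1926875 ≈ 33.999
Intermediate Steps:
j(w) = 2*w (j(w) = w + w = 2*w)
D(H, n) = H (D(H, n) = H + 2*√(5 - 5) = H + 2*√0 = H + 2*0 = H + 0 = H)
D(34, -63) - 1/((1144 + 933)/(-651 - 817) + 1314) = 34 - 1/((1144 + 933)/(-651 - 817) + 1314) = 34 - 1/(2077/(-1468) + 1314) = 34 - 1/(2077*(-1/1468) + 1314) = 34 - 1/(-2077/1468 + 1314) = 34 - 1/1926875/1468 = 34 - 1*1468/1926875 = 34 - 1468/1926875 = 65512282/1926875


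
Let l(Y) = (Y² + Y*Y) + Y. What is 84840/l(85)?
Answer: 5656/969 ≈ 5.8369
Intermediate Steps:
l(Y) = Y + 2*Y² (l(Y) = (Y² + Y²) + Y = 2*Y² + Y = Y + 2*Y²)
84840/l(85) = 84840/((85*(1 + 2*85))) = 84840/((85*(1 + 170))) = 84840/((85*171)) = 84840/14535 = 84840*(1/14535) = 5656/969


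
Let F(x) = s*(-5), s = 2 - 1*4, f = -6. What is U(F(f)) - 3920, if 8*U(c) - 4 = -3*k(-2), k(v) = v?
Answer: -15675/4 ≈ -3918.8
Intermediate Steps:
s = -2 (s = 2 - 4 = -2)
F(x) = 10 (F(x) = -2*(-5) = 10)
U(c) = 5/4 (U(c) = ½ + (-3*(-2))/8 = ½ + (⅛)*6 = ½ + ¾ = 5/4)
U(F(f)) - 3920 = 5/4 - 3920 = -15675/4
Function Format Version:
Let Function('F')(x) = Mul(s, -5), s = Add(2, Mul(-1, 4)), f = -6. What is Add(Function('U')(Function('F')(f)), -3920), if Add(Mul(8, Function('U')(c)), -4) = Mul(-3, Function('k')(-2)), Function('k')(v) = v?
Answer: Rational(-15675, 4) ≈ -3918.8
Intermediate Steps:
s = -2 (s = Add(2, -4) = -2)
Function('F')(x) = 10 (Function('F')(x) = Mul(-2, -5) = 10)
Function('U')(c) = Rational(5, 4) (Function('U')(c) = Add(Rational(1, 2), Mul(Rational(1, 8), Mul(-3, -2))) = Add(Rational(1, 2), Mul(Rational(1, 8), 6)) = Add(Rational(1, 2), Rational(3, 4)) = Rational(5, 4))
Add(Function('U')(Function('F')(f)), -3920) = Add(Rational(5, 4), -3920) = Rational(-15675, 4)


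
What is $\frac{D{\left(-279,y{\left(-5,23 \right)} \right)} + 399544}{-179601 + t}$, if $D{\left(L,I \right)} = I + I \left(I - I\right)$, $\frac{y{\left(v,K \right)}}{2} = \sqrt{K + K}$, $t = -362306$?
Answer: $- \frac{399544}{541907} - \frac{2 \sqrt{46}}{541907} \approx -0.73732$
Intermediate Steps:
$y{\left(v,K \right)} = 2 \sqrt{2} \sqrt{K}$ ($y{\left(v,K \right)} = 2 \sqrt{K + K} = 2 \sqrt{2 K} = 2 \sqrt{2} \sqrt{K}$)
$D{\left(L,I \right)} = I$ ($D{\left(L,I \right)} = I + I 0 = I + 0 = I$)
$\frac{D{\left(-279,y{\left(-5,23 \right)} \right)} + 399544}{-179601 + t} = \frac{2 \sqrt{2} \sqrt{23} + 399544}{-179601 - 362306} = \frac{2 \sqrt{46} + 399544}{-541907} = \left(399544 + 2 \sqrt{46}\right) \left(- \frac{1}{541907}\right) = - \frac{399544}{541907} - \frac{2 \sqrt{46}}{541907}$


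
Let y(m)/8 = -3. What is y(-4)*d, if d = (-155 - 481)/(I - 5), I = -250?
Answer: -5088/85 ≈ -59.859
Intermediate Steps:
y(m) = -24 (y(m) = 8*(-3) = -24)
d = 212/85 (d = (-155 - 481)/(-250 - 5) = -636/(-255) = -636*(-1/255) = 212/85 ≈ 2.4941)
y(-4)*d = -24*212/85 = -5088/85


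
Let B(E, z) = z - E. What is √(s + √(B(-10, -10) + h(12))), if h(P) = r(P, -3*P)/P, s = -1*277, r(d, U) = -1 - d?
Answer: √(-9972 + 6*I*√39)/6 ≈ 0.031269 + 16.643*I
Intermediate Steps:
s = -277
h(P) = (-1 - P)/P
√(s + √(B(-10, -10) + h(12))) = √(-277 + √((-10 - 1*(-10)) + (-1 - 1*12)/12)) = √(-277 + √((-10 + 10) + (-1 - 12)/12)) = √(-277 + √(0 + (1/12)*(-13))) = √(-277 + √(0 - 13/12)) = √(-277 + √(-13/12)) = √(-277 + I*√39/6)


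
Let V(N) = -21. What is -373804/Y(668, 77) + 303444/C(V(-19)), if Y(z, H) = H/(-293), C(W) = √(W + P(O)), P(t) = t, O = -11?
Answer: 109524572/77 - 75861*I*√2/2 ≈ 1.4224e+6 - 53642.0*I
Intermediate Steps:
C(W) = √(-11 + W) (C(W) = √(W - 11) = √(-11 + W))
Y(z, H) = -H/293 (Y(z, H) = H*(-1/293) = -H/293)
-373804/Y(668, 77) + 303444/C(V(-19)) = -373804/((-1/293*77)) + 303444/(√(-11 - 21)) = -373804/(-77/293) + 303444/(√(-32)) = -373804*(-293/77) + 303444/((4*I*√2)) = 109524572/77 + 303444*(-I*√2/8) = 109524572/77 - 75861*I*√2/2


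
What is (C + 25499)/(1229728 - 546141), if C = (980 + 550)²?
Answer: 2366399/683587 ≈ 3.4617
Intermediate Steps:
C = 2340900 (C = 1530² = 2340900)
(C + 25499)/(1229728 - 546141) = (2340900 + 25499)/(1229728 - 546141) = 2366399/683587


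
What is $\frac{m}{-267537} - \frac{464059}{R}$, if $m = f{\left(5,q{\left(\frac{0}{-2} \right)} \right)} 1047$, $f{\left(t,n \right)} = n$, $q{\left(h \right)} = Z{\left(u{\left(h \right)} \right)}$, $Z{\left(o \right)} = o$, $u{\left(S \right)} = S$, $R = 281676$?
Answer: $- \frac{464059}{281676} \approx -1.6475$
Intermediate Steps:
$q{\left(h \right)} = h$
$m = 0$ ($m = \frac{0}{-2} \cdot 1047 = 0 \left(- \frac{1}{2}\right) 1047 = 0 \cdot 1047 = 0$)
$\frac{m}{-267537} - \frac{464059}{R} = \frac{0}{-267537} - \frac{464059}{281676} = 0 \left(- \frac{1}{267537}\right) - \frac{464059}{281676} = 0 - \frac{464059}{281676} = - \frac{464059}{281676}$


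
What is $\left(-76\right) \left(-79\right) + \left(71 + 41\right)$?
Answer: $6116$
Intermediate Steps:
$\left(-76\right) \left(-79\right) + \left(71 + 41\right) = 6004 + 112 = 6116$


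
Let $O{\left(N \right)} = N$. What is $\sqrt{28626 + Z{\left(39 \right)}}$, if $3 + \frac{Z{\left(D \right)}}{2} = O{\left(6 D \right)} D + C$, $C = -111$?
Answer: $5 \sqrt{1866} \approx 215.99$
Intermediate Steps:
$Z{\left(D \right)} = -228 + 12 D^{2}$ ($Z{\left(D \right)} = -6 + 2 \left(6 D D - 111\right) = -6 + 2 \left(6 D^{2} - 111\right) = -6 + 2 \left(-111 + 6 D^{2}\right) = -6 + \left(-222 + 12 D^{2}\right) = -228 + 12 D^{2}$)
$\sqrt{28626 + Z{\left(39 \right)}} = \sqrt{28626 - \left(228 - 12 \cdot 39^{2}\right)} = \sqrt{28626 + \left(-228 + 12 \cdot 1521\right)} = \sqrt{28626 + \left(-228 + 18252\right)} = \sqrt{28626 + 18024} = \sqrt{46650} = 5 \sqrt{1866}$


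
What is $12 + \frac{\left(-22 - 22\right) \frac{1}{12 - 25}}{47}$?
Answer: $\frac{7376}{611} \approx 12.072$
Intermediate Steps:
$12 + \frac{\left(-22 - 22\right) \frac{1}{12 - 25}}{47} = 12 + - \frac{44}{-13} \cdot \frac{1}{47} = 12 + \left(-44\right) \left(- \frac{1}{13}\right) \frac{1}{47} = 12 + \frac{44}{13} \cdot \frac{1}{47} = 12 + \frac{44}{611} = \frac{7376}{611}$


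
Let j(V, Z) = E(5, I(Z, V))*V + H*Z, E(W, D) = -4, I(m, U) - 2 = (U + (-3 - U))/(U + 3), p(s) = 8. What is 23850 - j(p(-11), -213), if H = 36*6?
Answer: 69890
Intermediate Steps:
I(m, U) = 2 - 3/(3 + U) (I(m, U) = 2 + (U + (-3 - U))/(U + 3) = 2 - 3/(3 + U))
H = 216
j(V, Z) = -4*V + 216*Z
23850 - j(p(-11), -213) = 23850 - (-4*8 + 216*(-213)) = 23850 - (-32 - 46008) = 23850 - 1*(-46040) = 23850 + 46040 = 69890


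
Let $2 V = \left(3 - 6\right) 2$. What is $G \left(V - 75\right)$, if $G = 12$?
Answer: $-936$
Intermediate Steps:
$V = -3$ ($V = \frac{\left(3 - 6\right) 2}{2} = \frac{\left(-3\right) 2}{2} = \frac{1}{2} \left(-6\right) = -3$)
$G \left(V - 75\right) = 12 \left(-3 - 75\right) = 12 \left(-78\right) = -936$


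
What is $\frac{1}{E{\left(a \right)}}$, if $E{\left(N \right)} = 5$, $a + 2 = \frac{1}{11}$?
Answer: $\frac{1}{5} \approx 0.2$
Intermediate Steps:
$a = - \frac{21}{11}$ ($a = -2 + \frac{1}{11} = - \frac{21}{11} \approx -1.9091$)
$\frac{1}{E{\left(a \right)}} = \frac{1}{5}$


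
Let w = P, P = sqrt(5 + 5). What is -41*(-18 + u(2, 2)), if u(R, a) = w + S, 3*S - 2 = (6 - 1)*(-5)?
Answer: 3157/3 - 41*sqrt(10) ≈ 922.68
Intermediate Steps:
P = sqrt(10) ≈ 3.1623
w = sqrt(10) ≈ 3.1623
S = -23/3 (S = 2/3 + ((6 - 1)*(-5))/3 = 2/3 + (5*(-5))/3 = 2/3 + (1/3)*(-25) = 2/3 - 25/3 = -23/3 ≈ -7.6667)
u(R, a) = -23/3 + sqrt(10) (u(R, a) = sqrt(10) - 23/3 = -23/3 + sqrt(10))
-41*(-18 + u(2, 2)) = -41*(-18 + (-23/3 + sqrt(10))) = -41*(-77/3 + sqrt(10)) = 3157/3 - 41*sqrt(10)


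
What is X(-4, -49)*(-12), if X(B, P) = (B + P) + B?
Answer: 684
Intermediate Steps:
X(B, P) = P + 2*B
X(-4, -49)*(-12) = (-49 + 2*(-4))*(-12) = (-49 - 8)*(-12) = -57*(-12) = 684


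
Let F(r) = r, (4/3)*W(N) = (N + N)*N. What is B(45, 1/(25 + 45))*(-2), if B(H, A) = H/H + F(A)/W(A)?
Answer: -286/3 ≈ -95.333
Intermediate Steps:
W(N) = 3*N²/2 (W(N) = 3*((N + N)*N)/4 = 3*((2*N)*N)/4 = 3*(2*N²)/4 = 3*N²/2)
B(H, A) = 1 + 2/(3*A) (B(H, A) = H/H + A/((3*A²/2)) = 1 + A*(2/(3*A²)) = 1 + 2/(3*A))
B(45, 1/(25 + 45))*(-2) = ((⅔ + 1/(25 + 45))/(1/(25 + 45)))*(-2) = ((⅔ + 1/70)/(1/70))*(-2) = (70*(143/210))*(-2) = (143/3)*(-2) = -286/3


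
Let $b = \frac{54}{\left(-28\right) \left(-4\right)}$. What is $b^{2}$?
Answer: $\frac{729}{3136} \approx 0.23246$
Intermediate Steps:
$b = \frac{27}{56}$ ($b = \frac{54}{112} = 54 \cdot \frac{1}{112} = \frac{27}{56} \approx 0.48214$)
$b^{2} = \left(\frac{27}{56}\right)^{2} = \frac{729}{3136}$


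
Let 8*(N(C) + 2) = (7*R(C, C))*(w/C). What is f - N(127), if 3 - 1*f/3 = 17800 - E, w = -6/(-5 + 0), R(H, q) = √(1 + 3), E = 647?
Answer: -65338981/1270 ≈ -51448.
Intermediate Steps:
R(H, q) = 2 (R(H, q) = √4 = 2)
w = 6/5 (w = -6/(-5) = -6*(-⅕) = 6/5 ≈ 1.2000)
N(C) = -2 + 21/(10*C) (N(C) = -2 + ((7*2)*(6/(5*C)))/8 = -2 + (14*(6/(5*C)))/8 = -2 + (84/(5*C))/8 = -2 + 21/(10*C))
f = -51450 (f = 9 - 3*(17800 - 1*647) = 9 - 3*(17800 - 647) = 9 - 3*17153 = 9 - 51459 = -51450)
f - N(127) = -51450 - (-2 + (21/10)/127) = -51450 - (-2 + (21/10)*(1/127)) = -51450 - (-2 + 21/1270) = -51450 - 1*(-2519/1270) = -51450 + 2519/1270 = -65338981/1270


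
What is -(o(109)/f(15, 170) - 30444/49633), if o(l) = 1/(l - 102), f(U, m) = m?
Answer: 36178727/59063270 ≈ 0.61254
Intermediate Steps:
o(l) = 1/(-102 + l)
-(o(109)/f(15, 170) - 30444/49633) = -(1/((-102 + 109)*170) - 30444/49633) = -((1/170)/7 - 30444*1/49633) = -((⅐)*(1/170) - 30444/49633) = -(1/1190 - 30444/49633) = -1*(-36178727/59063270) = 36178727/59063270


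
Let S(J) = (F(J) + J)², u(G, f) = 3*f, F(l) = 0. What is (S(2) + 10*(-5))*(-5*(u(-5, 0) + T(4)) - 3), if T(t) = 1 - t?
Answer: -552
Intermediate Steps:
S(J) = J² (S(J) = (0 + J)² = J²)
(S(2) + 10*(-5))*(-5*(u(-5, 0) + T(4)) - 3) = (2² + 10*(-5))*(-5*(3*0 + (1 - 1*4)) - 3) = (4 - 50)*(-5*(0 + (1 - 4)) - 3) = -46*(-5*(0 - 3) - 3) = -46*(-5*(-3) - 3) = -46*(15 - 3) = -46*12 = -552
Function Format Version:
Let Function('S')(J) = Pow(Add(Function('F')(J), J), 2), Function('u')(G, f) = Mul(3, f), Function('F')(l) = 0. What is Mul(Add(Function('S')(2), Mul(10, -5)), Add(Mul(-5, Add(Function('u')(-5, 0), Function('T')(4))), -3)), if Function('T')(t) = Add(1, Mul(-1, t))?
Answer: -552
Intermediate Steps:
Function('S')(J) = Pow(J, 2) (Function('S')(J) = Pow(Add(0, J), 2) = Pow(J, 2))
Mul(Add(Function('S')(2), Mul(10, -5)), Add(Mul(-5, Add(Function('u')(-5, 0), Function('T')(4))), -3)) = Mul(Add(Pow(2, 2), Mul(10, -5)), Add(Mul(-5, Add(Mul(3, 0), Add(1, Mul(-1, 4)))), -3)) = Mul(Add(4, -50), Add(Mul(-5, Add(0, Add(1, -4))), -3)) = Mul(-46, Add(Mul(-5, Add(0, -3)), -3)) = Mul(-46, Add(Mul(-5, -3), -3)) = Mul(-46, Add(15, -3)) = Mul(-46, 12) = -552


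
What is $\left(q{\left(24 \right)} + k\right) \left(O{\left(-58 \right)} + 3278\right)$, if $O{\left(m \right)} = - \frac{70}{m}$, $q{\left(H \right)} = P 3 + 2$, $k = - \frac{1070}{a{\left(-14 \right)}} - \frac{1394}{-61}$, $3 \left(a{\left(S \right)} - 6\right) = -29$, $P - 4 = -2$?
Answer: $\frac{20589641664}{19459} \approx 1.0581 \cdot 10^{6}$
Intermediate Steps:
$P = 2$ ($P = 4 - 2 = 2$)
$a{\left(S \right)} = - \frac{11}{3}$ ($a{\left(S \right)} = 6 + \frac{1}{3} \left(-29\right) = 6 - \frac{29}{3} = - \frac{11}{3}$)
$k = \frac{211144}{671}$ ($k = - \frac{1070}{- \frac{11}{3}} - \frac{1394}{-61} = \left(-1070\right) \left(- \frac{3}{11}\right) - - \frac{1394}{61} = \frac{3210}{11} + \frac{1394}{61} = \frac{211144}{671} \approx 314.67$)
$q{\left(H \right)} = 8$ ($q{\left(H \right)} = 2 \cdot 3 + 2 = 6 + 2 = 8$)
$\left(q{\left(24 \right)} + k\right) \left(O{\left(-58 \right)} + 3278\right) = \left(8 + \frac{211144}{671}\right) \left(- \frac{70}{-58} + 3278\right) = \frac{216512 \left(\left(-70\right) \left(- \frac{1}{58}\right) + 3278\right)}{671} = \frac{216512 \left(\frac{35}{29} + 3278\right)}{671} = \frac{216512}{671} \cdot \frac{95097}{29} = \frac{20589641664}{19459}$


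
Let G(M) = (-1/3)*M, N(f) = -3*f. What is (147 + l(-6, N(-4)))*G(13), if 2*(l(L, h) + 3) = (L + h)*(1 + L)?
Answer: -559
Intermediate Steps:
l(L, h) = -3 + (1 + L)*(L + h)/2 (l(L, h) = -3 + ((L + h)*(1 + L))/2 = -3 + ((1 + L)*(L + h))/2 = -3 + (1 + L)*(L + h)/2)
G(M) = -M/3 (G(M) = (-1*⅓)*M = -M/3)
(147 + l(-6, N(-4)))*G(13) = (147 + (-3 + (½)*(-6) + (-3*(-4))/2 + (½)*(-6)² + (½)*(-6)*(-3*(-4))))*(-⅓*13) = (147 + (-3 - 3 + (½)*12 + (½)*36 + (½)*(-6)*12))*(-13/3) = (147 + (-3 - 3 + 6 + 18 - 36))*(-13/3) = (147 - 18)*(-13/3) = 129*(-13/3) = -559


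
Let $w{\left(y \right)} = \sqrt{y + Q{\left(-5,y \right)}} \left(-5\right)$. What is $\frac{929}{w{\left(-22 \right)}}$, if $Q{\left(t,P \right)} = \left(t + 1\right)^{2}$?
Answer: $\frac{929 i \sqrt{6}}{30} \approx 75.853 i$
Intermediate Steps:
$Q{\left(t,P \right)} = \left(1 + t\right)^{2}$
$w{\left(y \right)} = - 5 \sqrt{16 + y}$ ($w{\left(y \right)} = \sqrt{y + \left(1 - 5\right)^{2}} \left(-5\right) = \sqrt{y + \left(-4\right)^{2}} \left(-5\right) = \sqrt{y + 16} \left(-5\right) = \sqrt{16 + y} \left(-5\right) = - 5 \sqrt{16 + y}$)
$\frac{929}{w{\left(-22 \right)}} = \frac{929}{\left(-5\right) \sqrt{16 - 22}} = \frac{929}{\left(-5\right) \sqrt{-6}} = \frac{929}{\left(-5\right) i \sqrt{6}} = 929 \frac{i \sqrt{6}}{30} = \frac{929 i \sqrt{6}}{30}$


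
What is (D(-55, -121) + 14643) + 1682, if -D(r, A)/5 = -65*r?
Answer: -1550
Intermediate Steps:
D(r, A) = 325*r (D(r, A) = -(-325)*r = 325*r)
(D(-55, -121) + 14643) + 1682 = (325*(-55) + 14643) + 1682 = (-17875 + 14643) + 1682 = -3232 + 1682 = -1550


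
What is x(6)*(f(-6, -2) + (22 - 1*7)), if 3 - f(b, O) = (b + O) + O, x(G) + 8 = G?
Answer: -56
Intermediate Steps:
x(G) = -8 + G
f(b, O) = 3 - b - 2*O (f(b, O) = 3 - ((b + O) + O) = 3 - ((O + b) + O) = 3 - (b + 2*O) = 3 + (-b - 2*O) = 3 - b - 2*O)
x(6)*(f(-6, -2) + (22 - 1*7)) = (-8 + 6)*((3 - 1*(-6) - 2*(-2)) + (22 - 1*7)) = -2*((3 + 6 + 4) + (22 - 7)) = -2*(13 + 15) = -2*28 = -56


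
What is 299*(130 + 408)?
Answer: 160862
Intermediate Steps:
299*(130 + 408) = 299*538 = 160862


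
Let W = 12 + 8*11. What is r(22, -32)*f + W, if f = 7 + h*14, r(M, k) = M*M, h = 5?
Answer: 37368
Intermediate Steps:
r(M, k) = M²
W = 100 (W = 12 + 88 = 100)
f = 77 (f = 7 + 5*14 = 7 + 70 = 77)
r(22, -32)*f + W = 22²*77 + 100 = 484*77 + 100 = 37268 + 100 = 37368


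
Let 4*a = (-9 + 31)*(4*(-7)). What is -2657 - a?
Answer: -2503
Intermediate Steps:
a = -154 (a = ((-9 + 31)*(4*(-7)))/4 = (22*(-28))/4 = (¼)*(-616) = -154)
-2657 - a = -2657 - 1*(-154) = -2657 + 154 = -2503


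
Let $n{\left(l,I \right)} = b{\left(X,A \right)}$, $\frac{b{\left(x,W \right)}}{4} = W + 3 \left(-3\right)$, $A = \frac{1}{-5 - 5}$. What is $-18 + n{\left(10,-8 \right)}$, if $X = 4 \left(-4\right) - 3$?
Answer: $- \frac{272}{5} \approx -54.4$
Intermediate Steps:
$A = - \frac{1}{10}$ ($A = \frac{1}{-10} = - \frac{1}{10} \approx -0.1$)
$X = -19$ ($X = -16 - 3 = -19$)
$b{\left(x,W \right)} = -36 + 4 W$ ($b{\left(x,W \right)} = 4 \left(W + 3 \left(-3\right)\right) = 4 \left(W - 9\right) = 4 \left(-9 + W\right) = -36 + 4 W$)
$n{\left(l,I \right)} = - \frac{182}{5}$ ($n{\left(l,I \right)} = -36 + 4 \left(- \frac{1}{10}\right) = -36 - \frac{2}{5} = - \frac{182}{5}$)
$-18 + n{\left(10,-8 \right)} = -18 - \frac{182}{5} = - \frac{272}{5}$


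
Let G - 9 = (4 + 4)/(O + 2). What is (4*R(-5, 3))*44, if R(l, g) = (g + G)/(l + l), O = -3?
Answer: -352/5 ≈ -70.400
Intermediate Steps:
G = 1 (G = 9 + (4 + 4)/(-3 + 2) = 9 + 8/(-1) = 9 + 8*(-1) = 9 - 8 = 1)
R(l, g) = (1 + g)/(2*l) (R(l, g) = (g + 1)/(l + l) = (1 + g)/((2*l)) = (1 + g)*(1/(2*l)) = (1 + g)/(2*l))
(4*R(-5, 3))*44 = (4*((1/2)*(1 + 3)/(-5)))*44 = (4*((1/2)*(-1/5)*4))*44 = (4*(-2/5))*44 = -8/5*44 = -352/5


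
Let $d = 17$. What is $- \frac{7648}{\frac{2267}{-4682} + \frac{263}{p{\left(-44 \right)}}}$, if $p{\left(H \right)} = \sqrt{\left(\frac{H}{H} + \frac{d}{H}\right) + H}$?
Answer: $\frac{154966112051008}{66725348844765} - \frac{88185349841152 i \sqrt{20999}}{66725348844765} \approx 2.3224 - 191.52 i$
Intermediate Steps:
$p{\left(H \right)} = \sqrt{1 + H + \frac{17}{H}}$ ($p{\left(H \right)} = \sqrt{\left(\frac{H}{H} + \frac{17}{H}\right) + H} = \sqrt{\left(1 + \frac{17}{H}\right) + H} = \sqrt{1 + H + \frac{17}{H}}$)
$- \frac{7648}{\frac{2267}{-4682} + \frac{263}{p{\left(-44 \right)}}} = - \frac{7648}{\frac{2267}{-4682} + \frac{263}{\sqrt{1 - 44 + \frac{17}{-44}}}} = - \frac{7648}{2267 \left(- \frac{1}{4682}\right) + \frac{263}{\sqrt{1 - 44 + 17 \left(- \frac{1}{44}\right)}}} = - \frac{7648}{- \frac{2267}{4682} + \frac{263}{\sqrt{1 - 44 - \frac{17}{44}}}} = - \frac{7648}{- \frac{2267}{4682} + \frac{263}{\sqrt{- \frac{1909}{44}}}} = - \frac{7648}{- \frac{2267}{4682} + \frac{263}{\frac{1}{22} i \sqrt{20999}}} = - \frac{7648}{- \frac{2267}{4682} + 263 \left(- \frac{2 i \sqrt{20999}}{1909}\right)} = - \frac{7648}{- \frac{2267}{4682} - \frac{526 i \sqrt{20999}}{1909}}$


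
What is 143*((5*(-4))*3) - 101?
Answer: -8681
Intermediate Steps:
143*((5*(-4))*3) - 101 = 143*(-20*3) - 101 = 143*(-60) - 101 = -8580 - 101 = -8681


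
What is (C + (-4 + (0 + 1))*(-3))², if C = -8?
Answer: 1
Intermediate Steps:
(C + (-4 + (0 + 1))*(-3))² = (-8 + (-4 + (0 + 1))*(-3))² = (-8 + (-4 + 1)*(-3))² = (-8 - 3*(-3))² = (-8 + 9)² = 1² = 1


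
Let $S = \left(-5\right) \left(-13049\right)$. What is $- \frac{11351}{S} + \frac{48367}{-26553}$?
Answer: $- \frac{3457108018}{1732450485} \approx -1.9955$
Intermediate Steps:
$S = 65245$
$- \frac{11351}{S} + \frac{48367}{-26553} = - \frac{11351}{65245} + \frac{48367}{-26553} = \left(-11351\right) \frac{1}{65245} + 48367 \left(- \frac{1}{26553}\right) = - \frac{11351}{65245} - \frac{48367}{26553} = - \frac{3457108018}{1732450485}$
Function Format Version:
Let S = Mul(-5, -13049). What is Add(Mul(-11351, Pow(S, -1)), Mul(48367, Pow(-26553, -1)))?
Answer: Rational(-3457108018, 1732450485) ≈ -1.9955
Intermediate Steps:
S = 65245
Add(Mul(-11351, Pow(S, -1)), Mul(48367, Pow(-26553, -1))) = Add(Mul(-11351, Pow(65245, -1)), Mul(48367, Pow(-26553, -1))) = Add(Mul(-11351, Rational(1, 65245)), Mul(48367, Rational(-1, 26553))) = Add(Rational(-11351, 65245), Rational(-48367, 26553)) = Rational(-3457108018, 1732450485)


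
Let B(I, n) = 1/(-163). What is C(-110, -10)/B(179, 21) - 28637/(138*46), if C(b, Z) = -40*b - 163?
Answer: -4384154225/6348 ≈ -6.9064e+5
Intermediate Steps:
B(I, n) = -1/163
C(b, Z) = -163 - 40*b
C(-110, -10)/B(179, 21) - 28637/(138*46) = (-163 - 40*(-110))/(-1/163) - 28637/(138*46) = (-163 + 4400)*(-163) - 28637/6348 = 4237*(-163) - 28637*1/6348 = -690631 - 28637/6348 = -4384154225/6348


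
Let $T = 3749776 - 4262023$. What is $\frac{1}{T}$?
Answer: $- \frac{1}{512247} \approx -1.9522 \cdot 10^{-6}$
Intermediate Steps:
$T = -512247$
$\frac{1}{T} = \frac{1}{-512247} = - \frac{1}{512247}$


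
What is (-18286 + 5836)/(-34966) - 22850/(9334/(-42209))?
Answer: 8430992946550/81593161 ≈ 1.0333e+5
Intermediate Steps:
(-18286 + 5836)/(-34966) - 22850/(9334/(-42209)) = -12450*(-1/34966) - 22850/(9334*(-1/42209)) = 6225/17483 - 22850/(-9334/42209) = 6225/17483 - 22850*(-42209/9334) = 6225/17483 + 482237825/4667 = 8430992946550/81593161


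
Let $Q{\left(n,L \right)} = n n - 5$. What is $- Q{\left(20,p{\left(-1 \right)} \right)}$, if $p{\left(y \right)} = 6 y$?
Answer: $-395$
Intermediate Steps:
$Q{\left(n,L \right)} = -5 + n^{2}$ ($Q{\left(n,L \right)} = n^{2} - 5 = -5 + n^{2}$)
$- Q{\left(20,p{\left(-1 \right)} \right)} = - (-5 + 20^{2}) = - (-5 + 400) = \left(-1\right) 395 = -395$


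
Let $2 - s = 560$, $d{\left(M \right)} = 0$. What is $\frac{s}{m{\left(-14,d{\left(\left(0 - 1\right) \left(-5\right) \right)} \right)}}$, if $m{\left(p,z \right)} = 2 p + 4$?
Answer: $\frac{93}{4} \approx 23.25$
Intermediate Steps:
$m{\left(p,z \right)} = 4 + 2 p$
$s = -558$ ($s = 2 - 560 = -558$)
$\frac{s}{m{\left(-14,d{\left(\left(0 - 1\right) \left(-5\right) \right)} \right)}} = - \frac{558}{4 + 2 \left(-14\right)} = - \frac{558}{4 - 28} = - \frac{558}{-24} = \left(-558\right) \left(- \frac{1}{24}\right) = \frac{93}{4}$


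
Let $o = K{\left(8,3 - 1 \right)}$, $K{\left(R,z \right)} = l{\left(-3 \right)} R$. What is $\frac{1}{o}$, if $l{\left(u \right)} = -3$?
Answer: $- \frac{1}{24} \approx -0.041667$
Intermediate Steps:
$K{\left(R,z \right)} = - 3 R$
$o = -24$ ($o = \left(-3\right) 8 = -24$)
$\frac{1}{o} = \frac{1}{-24} = - \frac{1}{24}$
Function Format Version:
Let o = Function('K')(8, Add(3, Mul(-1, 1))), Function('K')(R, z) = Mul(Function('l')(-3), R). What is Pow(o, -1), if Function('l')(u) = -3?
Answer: Rational(-1, 24) ≈ -0.041667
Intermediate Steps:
Function('K')(R, z) = Mul(-3, R)
o = -24 (o = Mul(-3, 8) = -24)
Pow(o, -1) = Pow(-24, -1) = Rational(-1, 24)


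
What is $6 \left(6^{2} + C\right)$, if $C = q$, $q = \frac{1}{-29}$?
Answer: $\frac{6258}{29} \approx 215.79$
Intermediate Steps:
$q = - \frac{1}{29} \approx -0.034483$
$C = - \frac{1}{29} \approx -0.034483$
$6 \left(6^{2} + C\right) = 6 \left(6^{2} - \frac{1}{29}\right) = 6 \left(36 - \frac{1}{29}\right) = 6 \cdot \frac{1043}{29} = \frac{6258}{29}$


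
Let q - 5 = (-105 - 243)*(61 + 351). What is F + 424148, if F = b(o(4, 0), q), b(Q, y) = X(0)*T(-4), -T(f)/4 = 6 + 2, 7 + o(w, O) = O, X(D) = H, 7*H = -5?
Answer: 2969196/7 ≈ 4.2417e+5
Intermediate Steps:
H = -5/7 (H = (⅐)*(-5) = -5/7 ≈ -0.71429)
X(D) = -5/7
o(w, O) = -7 + O
T(f) = -32 (T(f) = -4*(6 + 2) = -4*8 = -32)
q = -143371 (q = 5 + (-105 - 243)*(61 + 351) = 5 - 348*412 = 5 - 143376 = -143371)
b(Q, y) = 160/7 (b(Q, y) = -5/7*(-32) = 160/7)
F = 160/7 ≈ 22.857
F + 424148 = 160/7 + 424148 = 2969196/7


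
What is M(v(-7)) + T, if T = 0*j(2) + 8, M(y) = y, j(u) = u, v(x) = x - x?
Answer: 8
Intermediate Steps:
v(x) = 0
T = 8 (T = 0*2 + 8 = 0 + 8 = 8)
M(v(-7)) + T = 0 + 8 = 8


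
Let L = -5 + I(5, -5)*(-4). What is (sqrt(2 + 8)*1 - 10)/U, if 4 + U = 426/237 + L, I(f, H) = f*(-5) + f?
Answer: -790/5751 + 79*sqrt(10)/5751 ≈ -0.093928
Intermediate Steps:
I(f, H) = -4*f (I(f, H) = -5*f + f = -4*f)
L = 75 (L = -5 - 4*5*(-4) = -5 - 20*(-4) = -5 + 80 = 75)
U = 5751/79 (U = -4 + (426/237 + 75) = -4 + (426*(1/237) + 75) = -4 + (142/79 + 75) = -4 + 6067/79 = 5751/79 ≈ 72.797)
(sqrt(2 + 8)*1 - 10)/U = (sqrt(2 + 8)*1 - 10)/(5751/79) = (sqrt(10)*1 - 10)*(79/5751) = (sqrt(10) - 10)*(79/5751) = (-10 + sqrt(10))*(79/5751) = -790/5751 + 79*sqrt(10)/5751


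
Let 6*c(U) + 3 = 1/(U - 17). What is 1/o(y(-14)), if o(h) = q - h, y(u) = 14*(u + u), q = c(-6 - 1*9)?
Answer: 192/75167 ≈ 0.0025543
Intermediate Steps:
c(U) = -½ + 1/(6*(-17 + U)) (c(U) = -½ + 1/(6*(U - 17)) = -½ + 1/(6*(-17 + U)))
q = -97/192 (q = (52 - 3*(-6 - 1*9))/(6*(-17 + (-6 - 1*9))) = (52 - 3*(-6 - 9))/(6*(-17 + (-6 - 9))) = (52 - 3*(-15))/(6*(-17 - 15)) = (⅙)*(52 + 45)/(-32) = (⅙)*(-1/32)*97 = -97/192 ≈ -0.50521)
y(u) = 28*u (y(u) = 14*(2*u) = 28*u)
o(h) = -97/192 - h
1/o(y(-14)) = 1/(-97/192 - 28*(-14)) = 1/(-97/192 - 1*(-392)) = 1/(-97/192 + 392) = 1/(75167/192) = 192/75167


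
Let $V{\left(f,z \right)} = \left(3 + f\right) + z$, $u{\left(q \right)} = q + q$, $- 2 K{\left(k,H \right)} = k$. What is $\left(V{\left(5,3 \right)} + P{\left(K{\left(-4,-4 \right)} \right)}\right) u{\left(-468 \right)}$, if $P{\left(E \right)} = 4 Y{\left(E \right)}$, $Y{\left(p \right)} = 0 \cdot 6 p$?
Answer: $-10296$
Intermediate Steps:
$K{\left(k,H \right)} = - \frac{k}{2}$
$Y{\left(p \right)} = 0$ ($Y{\left(p \right)} = 0 p = 0$)
$P{\left(E \right)} = 0$ ($P{\left(E \right)} = 4 \cdot 0 = 0$)
$u{\left(q \right)} = 2 q$
$V{\left(f,z \right)} = 3 + f + z$
$\left(V{\left(5,3 \right)} + P{\left(K{\left(-4,-4 \right)} \right)}\right) u{\left(-468 \right)} = \left(\left(3 + 5 + 3\right) + 0\right) 2 \left(-468\right) = \left(11 + 0\right) \left(-936\right) = 11 \left(-936\right) = -10296$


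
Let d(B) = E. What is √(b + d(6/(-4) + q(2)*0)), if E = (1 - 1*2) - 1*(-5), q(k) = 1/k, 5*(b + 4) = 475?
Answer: √95 ≈ 9.7468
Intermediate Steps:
b = 91 (b = -4 + (⅕)*475 = -4 + 95 = 91)
E = 4 (E = (1 - 2) + 5 = -1 + 5 = 4)
d(B) = 4
√(b + d(6/(-4) + q(2)*0)) = √(91 + 4) = √95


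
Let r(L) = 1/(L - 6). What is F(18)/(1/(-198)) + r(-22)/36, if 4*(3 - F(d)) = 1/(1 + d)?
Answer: -11326411/19152 ≈ -591.40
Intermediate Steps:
F(d) = 3 - 1/(4*(1 + d))
r(L) = 1/(-6 + L)
F(18)/(1/(-198)) + r(-22)/36 = ((11 + 12*18)/(4*(1 + 18)))/(1/(-198)) + 1/(-6 - 22*36) = ((¼)*(11 + 216)/19)/(-1/198) + (1/36)/(-28) = ((¼)*(1/19)*227)*(-198) - 1/28*1/36 = (227/76)*(-198) - 1/1008 = -22473/38 - 1/1008 = -11326411/19152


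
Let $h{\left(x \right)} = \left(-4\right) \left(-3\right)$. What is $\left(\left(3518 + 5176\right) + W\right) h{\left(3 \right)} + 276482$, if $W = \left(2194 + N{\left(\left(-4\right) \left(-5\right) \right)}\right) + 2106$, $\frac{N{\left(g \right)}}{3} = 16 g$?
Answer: $443930$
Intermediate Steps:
$N{\left(g \right)} = 48 g$ ($N{\left(g \right)} = 3 \cdot 16 g = 48 g$)
$h{\left(x \right)} = 12$
$W = 5260$ ($W = \left(2194 + 48 \left(\left(-4\right) \left(-5\right)\right)\right) + 2106 = \left(2194 + 48 \cdot 20\right) + 2106 = \left(2194 + 960\right) + 2106 = 3154 + 2106 = 5260$)
$\left(\left(3518 + 5176\right) + W\right) h{\left(3 \right)} + 276482 = \left(\left(3518 + 5176\right) + 5260\right) 12 + 276482 = \left(8694 + 5260\right) 12 + 276482 = 13954 \cdot 12 + 276482 = 167448 + 276482 = 443930$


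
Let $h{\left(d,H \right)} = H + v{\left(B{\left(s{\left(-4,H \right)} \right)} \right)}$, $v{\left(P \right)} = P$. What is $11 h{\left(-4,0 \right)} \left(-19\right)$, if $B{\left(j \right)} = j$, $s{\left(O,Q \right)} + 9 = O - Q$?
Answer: $2717$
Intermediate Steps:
$s{\left(O,Q \right)} = -9 + O - Q$ ($s{\left(O,Q \right)} = -9 + \left(O - Q\right) = -9 + O - Q$)
$h{\left(d,H \right)} = -13$ ($h{\left(d,H \right)} = H - \left(13 + H\right) = -13$)
$11 h{\left(-4,0 \right)} \left(-19\right) = 11 \left(-13\right) \left(-19\right) = \left(-143\right) \left(-19\right) = 2717$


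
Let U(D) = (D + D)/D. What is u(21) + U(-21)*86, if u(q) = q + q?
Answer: 214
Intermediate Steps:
U(D) = 2 (U(D) = (2*D)/D = 2)
u(q) = 2*q
u(21) + U(-21)*86 = 2*21 + 2*86 = 42 + 172 = 214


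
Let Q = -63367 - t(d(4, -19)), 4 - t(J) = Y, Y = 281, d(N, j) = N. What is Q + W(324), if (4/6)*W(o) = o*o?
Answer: 94374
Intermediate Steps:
W(o) = 3*o²/2 (W(o) = 3*(o*o)/2 = 3*o²/2)
t(J) = -277 (t(J) = 4 - 1*281 = 4 - 281 = -277)
Q = -63090 (Q = -63367 - 1*(-277) = -63367 + 277 = -63090)
Q + W(324) = -63090 + (3/2)*324² = -63090 + (3/2)*104976 = -63090 + 157464 = 94374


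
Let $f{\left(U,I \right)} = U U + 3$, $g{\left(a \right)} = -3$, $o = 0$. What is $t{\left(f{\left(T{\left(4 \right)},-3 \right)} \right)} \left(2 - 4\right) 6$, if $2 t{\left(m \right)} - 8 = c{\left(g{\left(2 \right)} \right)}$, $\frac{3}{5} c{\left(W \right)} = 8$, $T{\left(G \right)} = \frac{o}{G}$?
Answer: $-128$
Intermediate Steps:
$T{\left(G \right)} = 0$ ($T{\left(G \right)} = \frac{0}{G} = 0$)
$c{\left(W \right)} = \frac{40}{3}$ ($c{\left(W \right)} = \frac{5}{3} \cdot 8 = \frac{40}{3}$)
$f{\left(U,I \right)} = 3 + U^{2}$ ($f{\left(U,I \right)} = U^{2} + 3 = 3 + U^{2}$)
$t{\left(m \right)} = \frac{32}{3}$ ($t{\left(m \right)} = 4 + \frac{1}{2} \cdot \frac{40}{3} = 4 + \frac{20}{3} = \frac{32}{3}$)
$t{\left(f{\left(T{\left(4 \right)},-3 \right)} \right)} \left(2 - 4\right) 6 = \frac{32 \left(2 - 4\right) 6}{3} = \frac{32 \left(\left(-2\right) 6\right)}{3} = \frac{32}{3} \left(-12\right) = -128$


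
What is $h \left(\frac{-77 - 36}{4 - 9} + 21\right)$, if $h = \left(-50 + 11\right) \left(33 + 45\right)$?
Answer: $- \frac{663156}{5} \approx -1.3263 \cdot 10^{5}$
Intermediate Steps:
$h = -3042$ ($h = \left(-39\right) 78 = -3042$)
$h \left(\frac{-77 - 36}{4 - 9} + 21\right) = - 3042 \left(\frac{-77 - 36}{4 - 9} + 21\right) = - 3042 \left(- \frac{113}{-5} + 21\right) = - 3042 \left(\left(-113\right) \left(- \frac{1}{5}\right) + 21\right) = - 3042 \left(\frac{113}{5} + 21\right) = \left(-3042\right) \frac{218}{5} = - \frac{663156}{5}$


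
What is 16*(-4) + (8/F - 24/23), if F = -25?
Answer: -37584/575 ≈ -65.364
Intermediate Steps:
16*(-4) + (8/F - 24/23) = 16*(-4) + (8/(-25) - 24/23) = -64 + (8*(-1/25) - 24*1/23) = -64 + (-8/25 - 24/23) = -64 - 784/575 = -37584/575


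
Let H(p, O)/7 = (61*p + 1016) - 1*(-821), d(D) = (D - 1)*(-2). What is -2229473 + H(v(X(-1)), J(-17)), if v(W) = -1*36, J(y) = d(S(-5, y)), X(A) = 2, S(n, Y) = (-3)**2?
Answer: -2231986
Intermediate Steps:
S(n, Y) = 9
d(D) = 2 - 2*D (d(D) = (-1 + D)*(-2) = 2 - 2*D)
J(y) = -16 (J(y) = 2 - 2*9 = 2 - 18 = -16)
v(W) = -36
H(p, O) = 12859 + 427*p (H(p, O) = 7*((61*p + 1016) - 1*(-821)) = 7*((1016 + 61*p) + 821) = 7*(1837 + 61*p) = 12859 + 427*p)
-2229473 + H(v(X(-1)), J(-17)) = -2229473 + (12859 + 427*(-36)) = -2229473 + (12859 - 15372) = -2229473 - 2513 = -2231986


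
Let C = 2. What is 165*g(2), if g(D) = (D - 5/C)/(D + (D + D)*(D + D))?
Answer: -55/12 ≈ -4.5833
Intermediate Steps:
g(D) = (-5/2 + D)/(D + 4*D**2) (g(D) = (D - 5/2)/(D + (D + D)*(D + D)) = (D - 5*1/2)/(D + (2*D)*(2*D)) = (D - 5/2)/(D + 4*D**2) = (-5/2 + D)/(D + 4*D**2))
165*g(2) = 165*((-5/2 + 2)/(2*(1 + 4*2))) = 165*((1/2)*(-1/2)/(1 + 8)) = 165*((1/2)*(-1/2)/9) = 165*((1/2)*(1/9)*(-1/2)) = 165*(-1/36) = -55/12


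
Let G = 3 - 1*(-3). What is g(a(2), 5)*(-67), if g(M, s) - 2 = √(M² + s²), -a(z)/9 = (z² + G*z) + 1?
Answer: -134 - 67*√23434 ≈ -10390.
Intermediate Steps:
G = 6 (G = 3 + 3 = 6)
a(z) = -9 - 54*z - 9*z² (a(z) = -9*((z² + 6*z) + 1) = -9*(1 + z² + 6*z) = -9 - 54*z - 9*z²)
g(M, s) = 2 + √(M² + s²)
g(a(2), 5)*(-67) = (2 + √((-9 - 54*2 - 9*2²)² + 5²))*(-67) = (2 + √((-9 - 108 - 9*4)² + 25))*(-67) = (2 + √((-9 - 108 - 36)² + 25))*(-67) = (2 + √((-153)² + 25))*(-67) = (2 + √(23409 + 25))*(-67) = (2 + √23434)*(-67) = -134 - 67*√23434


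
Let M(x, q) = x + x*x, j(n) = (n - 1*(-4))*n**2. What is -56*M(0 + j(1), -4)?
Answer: -1680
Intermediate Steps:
j(n) = n**2*(4 + n) (j(n) = (n + 4)*n**2 = (4 + n)*n**2 = n**2*(4 + n))
M(x, q) = x + x**2
-56*M(0 + j(1), -4) = -56*(0 + 1**2*(4 + 1))*(1 + (0 + 1**2*(4 + 1))) = -56*(0 + 1*5)*(1 + (0 + 1*5)) = -56*(0 + 5)*(1 + (0 + 5)) = -280*(1 + 5) = -280*6 = -56*30 = -1680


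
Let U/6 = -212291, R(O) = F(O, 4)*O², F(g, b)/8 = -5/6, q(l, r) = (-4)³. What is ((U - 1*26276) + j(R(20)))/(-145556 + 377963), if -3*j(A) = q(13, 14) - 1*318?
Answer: -3899684/697221 ≈ -5.5932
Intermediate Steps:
q(l, r) = -64
F(g, b) = -20/3 (F(g, b) = 8*(-5/6) = 8*(-5*⅙) = 8*(-⅚) = -20/3)
R(O) = -20*O²/3
U = -1273746 (U = 6*(-212291) = -1273746)
j(A) = 382/3 (j(A) = -(-64 - 1*318)/3 = -(-64 - 318)/3 = -⅓*(-382) = 382/3)
((U - 1*26276) + j(R(20)))/(-145556 + 377963) = ((-1273746 - 1*26276) + 382/3)/(-145556 + 377963) = ((-1273746 - 26276) + 382/3)/232407 = (-1300022 + 382/3)*(1/232407) = -3899684/3*1/232407 = -3899684/697221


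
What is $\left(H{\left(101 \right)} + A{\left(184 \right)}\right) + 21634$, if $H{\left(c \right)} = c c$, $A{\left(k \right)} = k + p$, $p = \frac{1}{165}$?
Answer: $\frac{5283136}{165} \approx 32019.0$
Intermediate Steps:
$p = \frac{1}{165} \approx 0.0060606$
$A{\left(k \right)} = \frac{1}{165} + k$ ($A{\left(k \right)} = k + \frac{1}{165} = \frac{1}{165} + k$)
$H{\left(c \right)} = c^{2}$
$\left(H{\left(101 \right)} + A{\left(184 \right)}\right) + 21634 = \left(101^{2} + \left(\frac{1}{165} + 184\right)\right) + 21634 = \left(10201 + \frac{30361}{165}\right) + 21634 = \frac{1713526}{165} + 21634 = \frac{5283136}{165}$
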